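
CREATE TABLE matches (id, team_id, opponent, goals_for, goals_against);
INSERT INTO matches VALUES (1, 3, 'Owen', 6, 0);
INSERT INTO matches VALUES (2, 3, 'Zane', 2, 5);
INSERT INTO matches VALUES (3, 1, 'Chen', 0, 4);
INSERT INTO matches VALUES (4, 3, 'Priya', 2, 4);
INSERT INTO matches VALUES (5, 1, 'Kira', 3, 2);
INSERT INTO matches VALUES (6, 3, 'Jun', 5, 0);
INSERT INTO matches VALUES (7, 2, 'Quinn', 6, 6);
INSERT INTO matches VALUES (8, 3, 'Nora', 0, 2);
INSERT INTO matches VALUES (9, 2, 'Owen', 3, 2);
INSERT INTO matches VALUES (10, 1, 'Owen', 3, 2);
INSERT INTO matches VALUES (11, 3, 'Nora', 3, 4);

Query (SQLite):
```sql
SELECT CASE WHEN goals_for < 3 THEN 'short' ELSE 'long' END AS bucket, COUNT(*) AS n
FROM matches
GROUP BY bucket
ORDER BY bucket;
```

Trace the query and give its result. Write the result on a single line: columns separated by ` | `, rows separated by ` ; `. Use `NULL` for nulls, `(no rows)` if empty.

long | 7 ; short | 4

Bucket rows by goals_for < 3 → 'short' else 'long'; count each bucket.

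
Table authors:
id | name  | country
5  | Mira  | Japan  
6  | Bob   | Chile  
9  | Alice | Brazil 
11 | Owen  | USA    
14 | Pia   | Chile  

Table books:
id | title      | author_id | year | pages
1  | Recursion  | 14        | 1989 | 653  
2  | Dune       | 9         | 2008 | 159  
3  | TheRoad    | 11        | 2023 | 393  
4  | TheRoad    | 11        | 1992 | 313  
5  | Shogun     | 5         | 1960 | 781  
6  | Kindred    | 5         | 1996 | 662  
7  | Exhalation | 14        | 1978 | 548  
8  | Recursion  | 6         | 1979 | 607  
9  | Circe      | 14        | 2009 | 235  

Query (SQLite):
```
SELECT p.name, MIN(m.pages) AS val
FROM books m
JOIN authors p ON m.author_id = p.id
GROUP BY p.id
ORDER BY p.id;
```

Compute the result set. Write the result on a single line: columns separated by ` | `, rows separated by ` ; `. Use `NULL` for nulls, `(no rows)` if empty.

Mira | 662 ; Bob | 607 ; Alice | 159 ; Owen | 313 ; Pia | 235

Join each books row to its authors via author_id.
Group joined rows by authors.id; compute MIN(m.pages) per group.
  5: ids {5, 6} → MIN(m.pages)=662
  6: ids {8} → MIN(m.pages)=607
  9: ids {2} → MIN(m.pages)=159
  11: ids {3, 4} → MIN(m.pages)=313
  14: ids {1, 7, 9} → MIN(m.pages)=235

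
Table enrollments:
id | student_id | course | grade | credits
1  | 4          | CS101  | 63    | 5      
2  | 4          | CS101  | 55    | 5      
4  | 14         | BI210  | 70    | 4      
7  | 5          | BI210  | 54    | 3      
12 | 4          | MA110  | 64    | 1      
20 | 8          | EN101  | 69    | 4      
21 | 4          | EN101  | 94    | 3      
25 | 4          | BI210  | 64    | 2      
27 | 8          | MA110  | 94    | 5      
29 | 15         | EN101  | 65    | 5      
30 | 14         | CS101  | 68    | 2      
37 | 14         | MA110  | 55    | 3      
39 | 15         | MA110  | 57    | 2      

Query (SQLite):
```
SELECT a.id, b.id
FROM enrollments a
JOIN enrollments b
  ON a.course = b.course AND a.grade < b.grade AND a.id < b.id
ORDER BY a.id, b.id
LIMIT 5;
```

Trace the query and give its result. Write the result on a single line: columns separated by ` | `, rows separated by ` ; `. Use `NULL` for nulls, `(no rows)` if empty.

Pairs (a,b) with same course, a.grade < b.grade, a.id < b.id.
course groups: BI210:{4,7,25} CS101:{1,2,30} EN101:{20,21,29} MA110:{12,27,37,39}
Ordered by (a.id, b.id); first 5.

1 | 30 ; 2 | 30 ; 7 | 25 ; 12 | 27 ; 20 | 21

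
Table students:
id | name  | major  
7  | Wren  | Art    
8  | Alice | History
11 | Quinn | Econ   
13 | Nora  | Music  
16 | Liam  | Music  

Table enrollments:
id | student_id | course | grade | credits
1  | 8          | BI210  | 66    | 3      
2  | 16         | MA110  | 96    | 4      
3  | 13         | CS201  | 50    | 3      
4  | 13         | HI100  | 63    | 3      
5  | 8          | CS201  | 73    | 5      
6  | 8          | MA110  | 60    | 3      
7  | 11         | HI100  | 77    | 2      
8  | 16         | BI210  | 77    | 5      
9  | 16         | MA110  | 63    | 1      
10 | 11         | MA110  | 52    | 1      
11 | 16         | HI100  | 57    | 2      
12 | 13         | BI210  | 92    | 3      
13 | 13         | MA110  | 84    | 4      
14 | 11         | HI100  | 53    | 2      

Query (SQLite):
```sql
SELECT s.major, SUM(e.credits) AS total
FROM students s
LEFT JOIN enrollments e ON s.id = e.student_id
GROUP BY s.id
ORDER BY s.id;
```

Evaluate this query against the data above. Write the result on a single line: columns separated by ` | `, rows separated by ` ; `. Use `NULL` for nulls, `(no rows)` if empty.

Art | NULL ; History | 11 ; Econ | 5 ; Music | 13 ; Music | 12

LEFT JOIN keeps every students row; unmatched ones get NULL for enrollments columns.
Group by students.id and compute SUM(e.credits). SUM over an all-NULL group is NULL.
  7: ids {—} → SUM(e.credits)=NULL
  8: ids {1, 5, 6} → SUM(e.credits)=11
  11: ids {7, 10, 14} → SUM(e.credits)=5
  13: ids {3, 4, 12, 13} → SUM(e.credits)=13
  16: ids {2, 8, 9, 11} → SUM(e.credits)=12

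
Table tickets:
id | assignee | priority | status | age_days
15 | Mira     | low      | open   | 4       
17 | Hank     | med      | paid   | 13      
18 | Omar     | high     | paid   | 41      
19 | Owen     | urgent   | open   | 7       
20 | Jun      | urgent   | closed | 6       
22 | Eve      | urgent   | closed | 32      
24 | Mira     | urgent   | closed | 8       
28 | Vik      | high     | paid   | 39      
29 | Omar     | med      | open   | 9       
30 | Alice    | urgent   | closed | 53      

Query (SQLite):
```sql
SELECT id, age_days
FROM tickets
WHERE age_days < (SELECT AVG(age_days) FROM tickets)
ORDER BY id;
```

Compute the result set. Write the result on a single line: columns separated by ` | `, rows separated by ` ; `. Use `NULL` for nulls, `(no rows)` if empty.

15 | 4 ; 17 | 13 ; 19 | 7 ; 20 | 6 ; 24 | 8 ; 29 | 9

Scalar subquery: AVG(age_days) over all tickets rows = 21.2.
Keep rows where age_days < that value.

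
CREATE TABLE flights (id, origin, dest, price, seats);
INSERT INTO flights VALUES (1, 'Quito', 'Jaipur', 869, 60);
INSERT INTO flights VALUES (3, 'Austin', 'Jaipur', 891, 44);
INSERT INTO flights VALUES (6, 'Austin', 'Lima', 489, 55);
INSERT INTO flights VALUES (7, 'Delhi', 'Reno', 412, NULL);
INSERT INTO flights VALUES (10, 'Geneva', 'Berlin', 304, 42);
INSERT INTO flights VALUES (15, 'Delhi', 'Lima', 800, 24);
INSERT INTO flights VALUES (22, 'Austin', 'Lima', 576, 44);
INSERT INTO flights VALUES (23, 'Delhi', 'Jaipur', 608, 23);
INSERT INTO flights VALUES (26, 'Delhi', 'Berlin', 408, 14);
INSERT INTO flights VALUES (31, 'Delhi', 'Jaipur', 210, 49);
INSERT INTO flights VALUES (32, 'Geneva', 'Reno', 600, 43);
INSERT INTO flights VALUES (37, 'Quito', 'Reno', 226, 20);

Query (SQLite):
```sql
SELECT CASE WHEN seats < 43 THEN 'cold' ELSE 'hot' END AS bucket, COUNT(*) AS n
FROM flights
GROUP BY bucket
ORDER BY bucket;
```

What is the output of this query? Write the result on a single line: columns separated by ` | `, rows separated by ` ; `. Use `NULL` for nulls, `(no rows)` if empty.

Bucket rows by seats < 43 → 'cold' else 'hot'; count each bucket.
NULL < 43 is unknown, so NULL seats falls into ELSE → 'hot'.

cold | 5 ; hot | 7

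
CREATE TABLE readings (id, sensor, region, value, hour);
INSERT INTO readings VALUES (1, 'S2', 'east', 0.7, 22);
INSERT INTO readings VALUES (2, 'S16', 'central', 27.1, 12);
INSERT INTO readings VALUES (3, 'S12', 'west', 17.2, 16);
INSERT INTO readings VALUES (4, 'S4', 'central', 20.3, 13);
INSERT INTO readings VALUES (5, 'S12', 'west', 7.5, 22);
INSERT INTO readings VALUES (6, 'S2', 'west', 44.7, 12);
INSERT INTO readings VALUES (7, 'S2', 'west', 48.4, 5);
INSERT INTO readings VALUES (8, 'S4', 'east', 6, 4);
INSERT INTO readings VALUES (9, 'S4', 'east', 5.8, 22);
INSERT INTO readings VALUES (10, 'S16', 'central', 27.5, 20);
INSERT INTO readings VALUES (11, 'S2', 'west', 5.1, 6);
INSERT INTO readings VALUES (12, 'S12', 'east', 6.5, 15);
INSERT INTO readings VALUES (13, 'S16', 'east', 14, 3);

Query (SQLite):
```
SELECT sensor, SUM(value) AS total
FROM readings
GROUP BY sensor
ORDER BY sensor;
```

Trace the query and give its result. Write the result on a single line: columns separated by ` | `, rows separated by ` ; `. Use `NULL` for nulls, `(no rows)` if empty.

Partition readings by sensor; compute SUM(value) within each group.
  S12: ids {3, 5, 12} → SUM(value)=31.2
  S16: ids {2, 10, 13} → SUM(value)=68.6
  S2: ids {1, 6, 7, 11} → SUM(value)=98.9
  S4: ids {4, 8, 9} → SUM(value)=32.1

S12 | 31.2 ; S16 | 68.6 ; S2 | 98.9 ; S4 | 32.1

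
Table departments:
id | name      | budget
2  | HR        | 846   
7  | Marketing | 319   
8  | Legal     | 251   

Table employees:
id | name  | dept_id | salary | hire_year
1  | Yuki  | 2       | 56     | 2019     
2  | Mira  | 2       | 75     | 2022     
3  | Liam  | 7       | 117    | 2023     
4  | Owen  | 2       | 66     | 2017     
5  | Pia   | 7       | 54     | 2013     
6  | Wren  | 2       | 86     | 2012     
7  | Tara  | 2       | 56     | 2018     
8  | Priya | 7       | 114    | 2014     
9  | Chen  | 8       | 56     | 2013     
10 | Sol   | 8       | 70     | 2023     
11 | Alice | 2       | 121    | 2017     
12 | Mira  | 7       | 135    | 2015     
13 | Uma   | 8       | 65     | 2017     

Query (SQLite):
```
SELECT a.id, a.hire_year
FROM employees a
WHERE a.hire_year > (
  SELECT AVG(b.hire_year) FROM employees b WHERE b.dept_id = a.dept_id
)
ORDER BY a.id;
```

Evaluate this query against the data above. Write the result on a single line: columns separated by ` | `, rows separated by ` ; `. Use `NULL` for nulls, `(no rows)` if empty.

1 | 2019 ; 2 | 2022 ; 3 | 2023 ; 7 | 2018 ; 10 | 2023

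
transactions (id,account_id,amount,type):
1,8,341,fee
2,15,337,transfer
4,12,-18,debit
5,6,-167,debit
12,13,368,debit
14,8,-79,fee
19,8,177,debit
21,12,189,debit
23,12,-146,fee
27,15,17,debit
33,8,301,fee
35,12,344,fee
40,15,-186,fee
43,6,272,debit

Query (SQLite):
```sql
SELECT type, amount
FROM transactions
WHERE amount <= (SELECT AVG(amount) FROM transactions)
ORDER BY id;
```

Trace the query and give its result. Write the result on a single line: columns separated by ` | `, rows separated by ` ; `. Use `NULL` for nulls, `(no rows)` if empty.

Scalar subquery: AVG(amount) over all transactions rows = 125.0.
Keep rows where amount <= that value.

debit | -18 ; debit | -167 ; fee | -79 ; fee | -146 ; debit | 17 ; fee | -186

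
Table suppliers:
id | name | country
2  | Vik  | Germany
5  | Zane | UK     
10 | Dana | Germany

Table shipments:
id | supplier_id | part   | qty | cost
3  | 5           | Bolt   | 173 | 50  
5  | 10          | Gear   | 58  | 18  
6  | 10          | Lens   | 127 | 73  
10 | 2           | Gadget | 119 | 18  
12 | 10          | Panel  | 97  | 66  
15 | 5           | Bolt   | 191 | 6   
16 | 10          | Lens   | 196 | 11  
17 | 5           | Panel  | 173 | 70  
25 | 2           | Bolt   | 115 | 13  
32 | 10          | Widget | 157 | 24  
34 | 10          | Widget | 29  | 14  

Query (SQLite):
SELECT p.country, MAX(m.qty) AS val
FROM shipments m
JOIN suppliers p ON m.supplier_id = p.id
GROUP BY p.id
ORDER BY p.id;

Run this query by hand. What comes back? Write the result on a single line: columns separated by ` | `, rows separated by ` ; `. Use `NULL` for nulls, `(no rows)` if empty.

Germany | 119 ; UK | 191 ; Germany | 196

Join each shipments row to its suppliers via supplier_id.
Group joined rows by suppliers.id; compute MAX(m.qty) per group.
  2: ids {10, 25} → MAX(m.qty)=119
  5: ids {3, 15, 17} → MAX(m.qty)=191
  10: ids {5, 6, 12, 16, 32, 34} → MAX(m.qty)=196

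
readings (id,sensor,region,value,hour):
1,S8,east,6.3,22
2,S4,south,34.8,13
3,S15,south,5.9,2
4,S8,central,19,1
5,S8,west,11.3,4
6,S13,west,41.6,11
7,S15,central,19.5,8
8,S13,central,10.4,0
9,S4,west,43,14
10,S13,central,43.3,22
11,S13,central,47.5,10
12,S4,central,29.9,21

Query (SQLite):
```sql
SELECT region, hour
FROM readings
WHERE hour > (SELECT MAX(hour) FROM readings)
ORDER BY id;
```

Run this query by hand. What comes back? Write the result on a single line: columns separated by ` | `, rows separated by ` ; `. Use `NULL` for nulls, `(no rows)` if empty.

Scalar subquery: MAX(hour) over all readings rows = 22.
Keep rows where hour > that value.

(no rows)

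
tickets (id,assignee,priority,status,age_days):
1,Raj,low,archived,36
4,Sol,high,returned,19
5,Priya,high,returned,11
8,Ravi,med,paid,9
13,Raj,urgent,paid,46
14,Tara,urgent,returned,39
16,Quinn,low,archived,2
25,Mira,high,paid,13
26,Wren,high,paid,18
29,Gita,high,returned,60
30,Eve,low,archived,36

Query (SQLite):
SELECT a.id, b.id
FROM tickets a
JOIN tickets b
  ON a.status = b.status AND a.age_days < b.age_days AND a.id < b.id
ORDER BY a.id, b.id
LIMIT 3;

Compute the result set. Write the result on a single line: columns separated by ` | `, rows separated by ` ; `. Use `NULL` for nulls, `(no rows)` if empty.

Pairs (a,b) with same status, a.age_days < b.age_days, a.id < b.id.
status groups: archived:{1,16,30} paid:{8,13,25,26} returned:{4,5,14,29}
Ordered by (a.id, b.id); first 3.

4 | 14 ; 4 | 29 ; 5 | 14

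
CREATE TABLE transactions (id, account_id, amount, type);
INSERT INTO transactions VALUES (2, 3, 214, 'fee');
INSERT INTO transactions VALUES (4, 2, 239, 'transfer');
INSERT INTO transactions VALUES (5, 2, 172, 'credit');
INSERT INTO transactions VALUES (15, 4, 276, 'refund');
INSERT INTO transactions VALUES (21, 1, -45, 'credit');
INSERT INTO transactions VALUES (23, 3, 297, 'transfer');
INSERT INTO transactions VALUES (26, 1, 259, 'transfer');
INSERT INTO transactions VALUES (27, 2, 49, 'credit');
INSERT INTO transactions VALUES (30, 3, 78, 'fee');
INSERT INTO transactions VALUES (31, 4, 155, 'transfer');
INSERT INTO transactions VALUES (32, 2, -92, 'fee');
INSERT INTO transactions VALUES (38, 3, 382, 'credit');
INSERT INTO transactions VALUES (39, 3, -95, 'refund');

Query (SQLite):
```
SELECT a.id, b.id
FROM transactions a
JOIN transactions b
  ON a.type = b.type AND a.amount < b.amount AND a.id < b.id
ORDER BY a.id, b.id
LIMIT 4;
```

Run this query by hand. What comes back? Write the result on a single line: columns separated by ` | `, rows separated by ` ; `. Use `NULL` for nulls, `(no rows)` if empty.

4 | 23 ; 4 | 26 ; 5 | 38 ; 21 | 27

Pairs (a,b) with same type, a.amount < b.amount, a.id < b.id.
type groups: credit:{5,21,27,38} fee:{2,30,32} refund:{15,39} transfer:{4,23,26,31}
Ordered by (a.id, b.id); first 4.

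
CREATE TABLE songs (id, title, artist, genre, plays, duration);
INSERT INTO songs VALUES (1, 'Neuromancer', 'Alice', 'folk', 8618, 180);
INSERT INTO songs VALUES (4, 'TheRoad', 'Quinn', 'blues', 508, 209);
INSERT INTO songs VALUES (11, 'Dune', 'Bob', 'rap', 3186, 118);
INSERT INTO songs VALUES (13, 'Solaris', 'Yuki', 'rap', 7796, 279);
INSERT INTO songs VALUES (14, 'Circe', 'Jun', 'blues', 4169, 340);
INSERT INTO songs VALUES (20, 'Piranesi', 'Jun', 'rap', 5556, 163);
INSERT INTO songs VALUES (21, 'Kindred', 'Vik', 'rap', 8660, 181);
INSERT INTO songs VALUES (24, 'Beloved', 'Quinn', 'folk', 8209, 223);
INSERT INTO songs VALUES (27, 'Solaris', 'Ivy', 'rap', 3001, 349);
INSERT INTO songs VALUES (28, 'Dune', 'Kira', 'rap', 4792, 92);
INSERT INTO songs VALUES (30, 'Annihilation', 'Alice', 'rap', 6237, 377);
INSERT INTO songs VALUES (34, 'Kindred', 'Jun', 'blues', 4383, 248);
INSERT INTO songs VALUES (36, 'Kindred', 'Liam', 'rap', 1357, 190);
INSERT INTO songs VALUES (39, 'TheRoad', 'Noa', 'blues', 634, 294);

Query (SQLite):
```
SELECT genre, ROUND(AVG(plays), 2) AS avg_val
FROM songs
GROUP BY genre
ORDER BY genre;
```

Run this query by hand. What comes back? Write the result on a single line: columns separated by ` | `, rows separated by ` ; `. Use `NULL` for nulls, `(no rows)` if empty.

Partition songs by genre; compute ROUND(AVG(plays), 2) within each group.
  blues: ids {4, 14, 34, 39} → ROUND(AVG(plays), 2)=2423.5
  folk: ids {1, 24} → ROUND(AVG(plays), 2)=8413.5
  rap: ids {11, 13, 20, 21, 27, 28, 30, 36} → ROUND(AVG(plays), 2)=5073.13

blues | 2423.5 ; folk | 8413.5 ; rap | 5073.13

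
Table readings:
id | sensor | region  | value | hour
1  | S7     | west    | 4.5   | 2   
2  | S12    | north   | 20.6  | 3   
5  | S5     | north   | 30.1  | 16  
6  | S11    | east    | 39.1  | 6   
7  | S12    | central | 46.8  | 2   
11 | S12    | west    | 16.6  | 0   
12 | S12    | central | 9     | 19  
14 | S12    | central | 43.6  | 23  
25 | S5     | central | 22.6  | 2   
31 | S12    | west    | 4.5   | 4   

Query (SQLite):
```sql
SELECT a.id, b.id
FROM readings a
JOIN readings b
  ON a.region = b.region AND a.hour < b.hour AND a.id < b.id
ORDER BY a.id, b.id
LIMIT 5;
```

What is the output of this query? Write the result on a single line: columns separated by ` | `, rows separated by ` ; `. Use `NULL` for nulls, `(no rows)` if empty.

Pairs (a,b) with same region, a.hour < b.hour, a.id < b.id.
region groups: central:{7,12,14,25} east:{6} north:{2,5} west:{1,11,31}
Ordered by (a.id, b.id); first 5.

1 | 31 ; 2 | 5 ; 7 | 12 ; 7 | 14 ; 11 | 31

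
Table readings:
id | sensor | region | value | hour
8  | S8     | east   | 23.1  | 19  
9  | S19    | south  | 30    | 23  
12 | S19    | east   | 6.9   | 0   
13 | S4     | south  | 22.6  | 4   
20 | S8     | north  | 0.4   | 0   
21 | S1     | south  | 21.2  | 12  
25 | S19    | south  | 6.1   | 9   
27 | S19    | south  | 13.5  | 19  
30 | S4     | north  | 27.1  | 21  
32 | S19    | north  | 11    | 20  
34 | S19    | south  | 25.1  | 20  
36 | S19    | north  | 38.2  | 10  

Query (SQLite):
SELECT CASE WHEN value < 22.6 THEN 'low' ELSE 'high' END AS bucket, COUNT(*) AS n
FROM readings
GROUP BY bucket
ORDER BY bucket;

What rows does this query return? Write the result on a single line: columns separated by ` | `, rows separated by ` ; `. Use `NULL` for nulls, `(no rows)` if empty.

high | 6 ; low | 6

Bucket rows by value < 22.6 → 'low' else 'high'; count each bucket.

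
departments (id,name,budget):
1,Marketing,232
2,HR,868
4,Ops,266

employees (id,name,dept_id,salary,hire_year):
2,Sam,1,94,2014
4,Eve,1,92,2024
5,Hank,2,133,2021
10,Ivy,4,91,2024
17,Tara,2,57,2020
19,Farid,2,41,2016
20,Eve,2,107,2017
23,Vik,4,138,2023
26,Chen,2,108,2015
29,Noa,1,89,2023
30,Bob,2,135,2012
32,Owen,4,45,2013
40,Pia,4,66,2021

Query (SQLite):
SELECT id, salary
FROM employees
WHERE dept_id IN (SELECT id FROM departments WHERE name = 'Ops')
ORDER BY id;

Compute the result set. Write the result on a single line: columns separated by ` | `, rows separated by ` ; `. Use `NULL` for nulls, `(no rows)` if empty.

10 | 91 ; 23 | 138 ; 32 | 45 ; 40 | 66

Inner query: departments.id where name = 'Ops'.
Outer: keep employees rows whose dept_id is in that set.
Inner query → {4}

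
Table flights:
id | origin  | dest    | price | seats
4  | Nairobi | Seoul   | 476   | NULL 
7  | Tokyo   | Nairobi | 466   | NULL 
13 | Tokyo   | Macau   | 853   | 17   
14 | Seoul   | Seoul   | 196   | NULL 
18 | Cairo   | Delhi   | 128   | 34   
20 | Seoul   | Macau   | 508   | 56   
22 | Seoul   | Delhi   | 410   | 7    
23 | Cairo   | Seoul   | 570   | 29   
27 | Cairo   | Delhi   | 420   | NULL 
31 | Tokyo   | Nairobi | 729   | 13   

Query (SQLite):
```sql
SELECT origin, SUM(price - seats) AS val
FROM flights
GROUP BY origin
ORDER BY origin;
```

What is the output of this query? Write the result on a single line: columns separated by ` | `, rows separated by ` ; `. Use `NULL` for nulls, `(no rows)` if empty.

Cairo | 635 ; Nairobi | NULL ; Seoul | 855 ; Tokyo | 1552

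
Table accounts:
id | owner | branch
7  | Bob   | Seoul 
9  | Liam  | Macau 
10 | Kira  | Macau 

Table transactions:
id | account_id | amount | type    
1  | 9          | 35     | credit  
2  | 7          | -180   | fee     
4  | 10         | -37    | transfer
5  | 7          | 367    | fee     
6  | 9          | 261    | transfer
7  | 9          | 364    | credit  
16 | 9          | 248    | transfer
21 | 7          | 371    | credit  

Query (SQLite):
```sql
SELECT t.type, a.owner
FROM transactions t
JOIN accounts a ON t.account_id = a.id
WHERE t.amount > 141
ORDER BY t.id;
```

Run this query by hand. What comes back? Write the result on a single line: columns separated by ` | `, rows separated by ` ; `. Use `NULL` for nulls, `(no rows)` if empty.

fee | Bob ; transfer | Liam ; credit | Liam ; transfer | Liam ; credit | Bob

Each transactions row matches the accounts row where account_id = accounts.id.
Then keep rows with t.amount > 141.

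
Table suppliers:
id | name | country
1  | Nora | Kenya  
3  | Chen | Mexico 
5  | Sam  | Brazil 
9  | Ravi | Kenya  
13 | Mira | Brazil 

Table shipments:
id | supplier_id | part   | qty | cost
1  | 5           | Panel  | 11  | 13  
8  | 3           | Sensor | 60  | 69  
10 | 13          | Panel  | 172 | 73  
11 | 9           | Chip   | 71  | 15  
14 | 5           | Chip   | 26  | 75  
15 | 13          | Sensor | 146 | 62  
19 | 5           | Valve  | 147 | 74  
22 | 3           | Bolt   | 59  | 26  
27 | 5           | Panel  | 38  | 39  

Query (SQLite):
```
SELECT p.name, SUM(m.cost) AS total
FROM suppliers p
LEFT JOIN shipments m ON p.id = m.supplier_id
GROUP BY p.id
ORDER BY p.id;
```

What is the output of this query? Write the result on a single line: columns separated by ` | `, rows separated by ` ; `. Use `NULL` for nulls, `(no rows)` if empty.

Nora | NULL ; Chen | 95 ; Sam | 201 ; Ravi | 15 ; Mira | 135

LEFT JOIN keeps every suppliers row; unmatched ones get NULL for shipments columns.
Group by suppliers.id and compute SUM(m.cost). SUM over an all-NULL group is NULL.
  1: ids {—} → SUM(m.cost)=NULL
  3: ids {8, 22} → SUM(m.cost)=95
  5: ids {1, 14, 19, 27} → SUM(m.cost)=201
  9: ids {11} → SUM(m.cost)=15
  13: ids {10, 15} → SUM(m.cost)=135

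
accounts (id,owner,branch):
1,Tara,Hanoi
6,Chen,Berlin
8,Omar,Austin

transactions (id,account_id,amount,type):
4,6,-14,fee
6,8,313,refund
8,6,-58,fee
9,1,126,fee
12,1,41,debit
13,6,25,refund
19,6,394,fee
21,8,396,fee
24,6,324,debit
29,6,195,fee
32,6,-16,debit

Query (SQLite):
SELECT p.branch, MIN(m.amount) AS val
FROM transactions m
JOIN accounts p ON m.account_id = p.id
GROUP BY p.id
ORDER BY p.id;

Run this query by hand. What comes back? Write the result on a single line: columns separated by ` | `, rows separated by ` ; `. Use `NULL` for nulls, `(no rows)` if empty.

Hanoi | 41 ; Berlin | -58 ; Austin | 313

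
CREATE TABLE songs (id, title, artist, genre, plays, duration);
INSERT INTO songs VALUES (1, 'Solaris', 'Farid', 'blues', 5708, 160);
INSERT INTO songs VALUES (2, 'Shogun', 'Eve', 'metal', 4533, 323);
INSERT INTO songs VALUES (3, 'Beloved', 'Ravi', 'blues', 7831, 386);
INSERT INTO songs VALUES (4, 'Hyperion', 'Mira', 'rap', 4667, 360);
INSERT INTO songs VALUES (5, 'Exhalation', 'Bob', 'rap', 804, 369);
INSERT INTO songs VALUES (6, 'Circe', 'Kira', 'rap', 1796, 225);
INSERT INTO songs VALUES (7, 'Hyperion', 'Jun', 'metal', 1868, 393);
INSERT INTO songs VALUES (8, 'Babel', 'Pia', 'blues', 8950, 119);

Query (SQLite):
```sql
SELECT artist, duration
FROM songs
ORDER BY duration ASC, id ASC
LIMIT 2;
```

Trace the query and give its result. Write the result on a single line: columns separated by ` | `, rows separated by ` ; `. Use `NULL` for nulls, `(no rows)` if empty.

Pia | 119 ; Farid | 160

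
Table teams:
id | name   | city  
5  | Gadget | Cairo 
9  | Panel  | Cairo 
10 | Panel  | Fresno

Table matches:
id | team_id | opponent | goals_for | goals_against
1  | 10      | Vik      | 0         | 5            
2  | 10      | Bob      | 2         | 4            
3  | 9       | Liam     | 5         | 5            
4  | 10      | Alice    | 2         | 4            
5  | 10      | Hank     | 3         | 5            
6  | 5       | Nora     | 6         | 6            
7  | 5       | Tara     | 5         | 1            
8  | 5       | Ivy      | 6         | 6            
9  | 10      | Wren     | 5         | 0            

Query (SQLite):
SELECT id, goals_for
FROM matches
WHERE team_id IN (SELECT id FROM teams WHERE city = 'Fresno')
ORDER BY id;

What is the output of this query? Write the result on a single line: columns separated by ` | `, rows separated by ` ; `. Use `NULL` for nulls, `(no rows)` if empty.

Inner query: teams.id where city = 'Fresno'.
Outer: keep matches rows whose team_id is in that set.
Inner query → {10}

1 | 0 ; 2 | 2 ; 4 | 2 ; 5 | 3 ; 9 | 5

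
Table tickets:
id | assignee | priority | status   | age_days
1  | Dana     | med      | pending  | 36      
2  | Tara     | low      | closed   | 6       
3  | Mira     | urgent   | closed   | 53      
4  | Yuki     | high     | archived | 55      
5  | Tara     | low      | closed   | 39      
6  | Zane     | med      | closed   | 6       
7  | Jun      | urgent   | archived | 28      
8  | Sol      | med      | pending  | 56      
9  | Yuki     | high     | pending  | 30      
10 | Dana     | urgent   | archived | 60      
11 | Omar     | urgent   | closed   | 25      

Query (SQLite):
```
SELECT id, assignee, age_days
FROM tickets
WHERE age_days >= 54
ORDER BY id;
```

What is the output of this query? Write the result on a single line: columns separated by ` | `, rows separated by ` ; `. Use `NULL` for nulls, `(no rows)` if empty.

4 | Yuki | 55 ; 8 | Sol | 56 ; 10 | Dana | 60

age_days >= 54: ids {4, 8, 10}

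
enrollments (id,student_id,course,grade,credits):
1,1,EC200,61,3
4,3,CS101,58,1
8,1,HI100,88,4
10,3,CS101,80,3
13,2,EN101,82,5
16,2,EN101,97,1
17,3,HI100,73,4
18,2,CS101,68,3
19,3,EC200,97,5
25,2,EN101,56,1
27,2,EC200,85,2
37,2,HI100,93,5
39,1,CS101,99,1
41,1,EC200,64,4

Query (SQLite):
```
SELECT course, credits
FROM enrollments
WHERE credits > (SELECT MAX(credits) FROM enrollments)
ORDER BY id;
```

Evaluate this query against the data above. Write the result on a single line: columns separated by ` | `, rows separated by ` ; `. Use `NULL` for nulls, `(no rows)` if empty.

(no rows)

Scalar subquery: MAX(credits) over all enrollments rows = 5.
Keep rows where credits > that value.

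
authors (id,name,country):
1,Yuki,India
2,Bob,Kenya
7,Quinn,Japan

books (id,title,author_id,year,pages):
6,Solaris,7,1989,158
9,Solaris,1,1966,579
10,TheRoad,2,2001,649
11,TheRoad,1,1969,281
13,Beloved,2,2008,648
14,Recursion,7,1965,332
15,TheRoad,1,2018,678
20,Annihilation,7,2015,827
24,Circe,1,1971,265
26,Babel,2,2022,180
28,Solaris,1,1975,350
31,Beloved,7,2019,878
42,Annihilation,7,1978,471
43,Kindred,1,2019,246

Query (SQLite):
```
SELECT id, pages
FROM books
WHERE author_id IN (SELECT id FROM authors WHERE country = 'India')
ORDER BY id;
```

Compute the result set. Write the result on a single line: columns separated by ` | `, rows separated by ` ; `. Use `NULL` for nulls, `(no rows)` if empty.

Inner query: authors.id where country = 'India'.
Outer: keep books rows whose author_id is in that set.
Inner query → {1}

9 | 579 ; 11 | 281 ; 15 | 678 ; 24 | 265 ; 28 | 350 ; 43 | 246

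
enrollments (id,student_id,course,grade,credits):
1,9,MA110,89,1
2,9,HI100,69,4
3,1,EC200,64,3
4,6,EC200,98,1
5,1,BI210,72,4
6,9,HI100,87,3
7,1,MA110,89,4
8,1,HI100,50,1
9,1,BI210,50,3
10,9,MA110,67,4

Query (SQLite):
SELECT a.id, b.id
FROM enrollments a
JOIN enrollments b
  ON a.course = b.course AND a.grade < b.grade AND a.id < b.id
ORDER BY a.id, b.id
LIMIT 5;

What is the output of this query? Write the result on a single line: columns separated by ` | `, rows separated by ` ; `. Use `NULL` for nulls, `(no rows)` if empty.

2 | 6 ; 3 | 4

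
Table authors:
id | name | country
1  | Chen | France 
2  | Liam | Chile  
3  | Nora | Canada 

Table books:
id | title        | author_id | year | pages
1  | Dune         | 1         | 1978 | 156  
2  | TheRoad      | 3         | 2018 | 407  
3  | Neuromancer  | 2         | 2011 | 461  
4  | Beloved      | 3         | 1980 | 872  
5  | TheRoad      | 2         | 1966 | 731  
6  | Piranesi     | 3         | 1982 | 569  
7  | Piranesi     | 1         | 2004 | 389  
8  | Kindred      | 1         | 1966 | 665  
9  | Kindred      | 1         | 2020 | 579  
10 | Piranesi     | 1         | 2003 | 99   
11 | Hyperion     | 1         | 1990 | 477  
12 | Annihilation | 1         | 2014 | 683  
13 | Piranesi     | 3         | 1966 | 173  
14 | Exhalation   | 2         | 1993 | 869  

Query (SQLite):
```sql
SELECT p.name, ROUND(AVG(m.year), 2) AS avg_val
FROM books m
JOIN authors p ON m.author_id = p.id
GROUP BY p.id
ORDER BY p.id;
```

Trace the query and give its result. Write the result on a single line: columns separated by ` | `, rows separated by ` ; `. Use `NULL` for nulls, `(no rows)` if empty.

Chen | 1996.43 ; Liam | 1990 ; Nora | 1986.5

Join each books row to its authors via author_id.
Group joined rows by authors.id; compute ROUND(AVG(m.year), 2) per group.
  1: ids {1, 7, 8, 9, 10, 11, 12} → ROUND(AVG(m.year), 2)=1996.43
  2: ids {3, 5, 14} → ROUND(AVG(m.year), 2)=1990
  3: ids {2, 4, 6, 13} → ROUND(AVG(m.year), 2)=1986.5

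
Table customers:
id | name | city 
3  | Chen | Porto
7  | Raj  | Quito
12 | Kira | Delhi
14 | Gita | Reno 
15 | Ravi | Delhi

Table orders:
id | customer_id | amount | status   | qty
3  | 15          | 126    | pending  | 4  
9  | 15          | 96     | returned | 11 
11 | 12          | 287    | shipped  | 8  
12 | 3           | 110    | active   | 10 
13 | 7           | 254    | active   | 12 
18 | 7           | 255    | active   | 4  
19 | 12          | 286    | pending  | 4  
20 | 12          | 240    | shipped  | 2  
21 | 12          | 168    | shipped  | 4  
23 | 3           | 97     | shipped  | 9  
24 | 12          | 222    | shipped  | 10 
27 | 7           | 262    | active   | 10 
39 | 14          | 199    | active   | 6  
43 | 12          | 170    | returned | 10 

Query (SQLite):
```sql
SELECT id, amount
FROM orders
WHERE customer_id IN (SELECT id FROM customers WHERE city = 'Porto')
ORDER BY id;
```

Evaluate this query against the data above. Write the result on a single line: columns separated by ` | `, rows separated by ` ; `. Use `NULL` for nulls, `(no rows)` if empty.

Inner query: customers.id where city = 'Porto'.
Outer: keep orders rows whose customer_id is in that set.
Inner query → {3}

12 | 110 ; 23 | 97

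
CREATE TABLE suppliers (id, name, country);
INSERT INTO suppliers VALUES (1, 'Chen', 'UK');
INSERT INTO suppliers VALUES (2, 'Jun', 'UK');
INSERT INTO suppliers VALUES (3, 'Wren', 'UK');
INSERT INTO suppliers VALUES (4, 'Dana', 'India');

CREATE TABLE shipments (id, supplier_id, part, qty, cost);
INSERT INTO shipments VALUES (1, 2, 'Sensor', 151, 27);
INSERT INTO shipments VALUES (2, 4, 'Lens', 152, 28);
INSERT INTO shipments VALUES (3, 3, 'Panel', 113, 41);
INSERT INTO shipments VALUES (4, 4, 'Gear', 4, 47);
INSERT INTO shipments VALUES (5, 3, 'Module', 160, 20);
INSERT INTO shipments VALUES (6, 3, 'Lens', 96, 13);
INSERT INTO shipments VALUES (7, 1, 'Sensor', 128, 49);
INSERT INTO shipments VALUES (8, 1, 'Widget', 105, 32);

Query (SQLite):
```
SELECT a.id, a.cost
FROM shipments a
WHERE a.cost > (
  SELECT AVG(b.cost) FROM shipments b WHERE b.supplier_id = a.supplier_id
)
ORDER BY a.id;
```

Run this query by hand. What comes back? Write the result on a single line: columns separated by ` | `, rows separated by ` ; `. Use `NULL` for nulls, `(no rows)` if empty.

3 | 41 ; 4 | 47 ; 7 | 49

For each shipments row a, compute AVG(cost) over rows sharing a.supplier_id.
Keep row a if a.cost > that per-group AVG.
  supplier_id=1: AVG(cost) = 40.5
  supplier_id=2: AVG(cost) = 27.0
  supplier_id=3: AVG(cost) = 24.666667
  supplier_id=4: AVG(cost) = 37.5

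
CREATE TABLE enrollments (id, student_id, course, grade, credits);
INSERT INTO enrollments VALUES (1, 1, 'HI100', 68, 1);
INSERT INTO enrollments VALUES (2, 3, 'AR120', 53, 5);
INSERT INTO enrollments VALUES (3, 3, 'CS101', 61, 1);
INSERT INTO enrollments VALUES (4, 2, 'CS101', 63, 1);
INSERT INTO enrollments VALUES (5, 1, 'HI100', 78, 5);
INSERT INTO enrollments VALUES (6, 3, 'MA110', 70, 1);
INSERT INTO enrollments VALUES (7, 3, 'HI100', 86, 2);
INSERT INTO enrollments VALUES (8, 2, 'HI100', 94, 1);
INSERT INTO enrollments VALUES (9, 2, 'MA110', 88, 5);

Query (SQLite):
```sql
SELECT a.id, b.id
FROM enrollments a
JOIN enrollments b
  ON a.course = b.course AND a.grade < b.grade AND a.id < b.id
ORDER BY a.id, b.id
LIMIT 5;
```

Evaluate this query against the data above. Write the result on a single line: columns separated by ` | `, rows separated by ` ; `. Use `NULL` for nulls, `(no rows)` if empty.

Pairs (a,b) with same course, a.grade < b.grade, a.id < b.id.
course groups: AR120:{2} CS101:{3,4} HI100:{1,5,7,8} MA110:{6,9}
Ordered by (a.id, b.id); first 5.

1 | 5 ; 1 | 7 ; 1 | 8 ; 3 | 4 ; 5 | 7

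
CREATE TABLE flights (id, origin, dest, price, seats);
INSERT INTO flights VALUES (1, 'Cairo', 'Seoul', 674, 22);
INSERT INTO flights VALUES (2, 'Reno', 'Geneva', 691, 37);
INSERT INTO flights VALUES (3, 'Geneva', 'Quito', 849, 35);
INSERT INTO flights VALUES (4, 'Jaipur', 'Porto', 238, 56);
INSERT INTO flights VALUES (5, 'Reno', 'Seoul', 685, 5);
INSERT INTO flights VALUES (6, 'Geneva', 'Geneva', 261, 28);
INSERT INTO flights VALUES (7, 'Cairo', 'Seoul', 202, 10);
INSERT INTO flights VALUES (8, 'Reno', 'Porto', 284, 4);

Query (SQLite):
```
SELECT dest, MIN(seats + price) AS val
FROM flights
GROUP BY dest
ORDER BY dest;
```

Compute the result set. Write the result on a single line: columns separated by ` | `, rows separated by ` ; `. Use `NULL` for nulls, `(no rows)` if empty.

Geneva | 289 ; Porto | 288 ; Quito | 884 ; Seoul | 212

For each row compute seats + price.
Group by dest; take MIN of the expression per group.
  Geneva: ids {2, 6} → MIN(seats + price)=289
  Porto: ids {4, 8} → MIN(seats + price)=288
  Quito: ids {3} → MIN(seats + price)=884
  Seoul: ids {1, 5, 7} → MIN(seats + price)=212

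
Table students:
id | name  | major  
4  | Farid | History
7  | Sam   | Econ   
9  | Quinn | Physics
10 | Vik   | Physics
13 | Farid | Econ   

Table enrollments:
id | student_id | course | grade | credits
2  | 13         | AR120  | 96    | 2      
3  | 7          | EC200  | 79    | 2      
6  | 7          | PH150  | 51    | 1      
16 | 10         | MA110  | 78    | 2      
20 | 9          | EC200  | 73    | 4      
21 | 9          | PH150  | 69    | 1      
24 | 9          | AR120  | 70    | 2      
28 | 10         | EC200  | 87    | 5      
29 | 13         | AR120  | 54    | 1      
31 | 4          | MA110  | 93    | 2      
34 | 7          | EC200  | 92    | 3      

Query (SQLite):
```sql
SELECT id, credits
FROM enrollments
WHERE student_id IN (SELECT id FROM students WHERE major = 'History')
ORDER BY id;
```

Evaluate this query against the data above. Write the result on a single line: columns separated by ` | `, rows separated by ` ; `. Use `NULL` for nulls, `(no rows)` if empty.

Inner query: students.id where major = 'History'.
Outer: keep enrollments rows whose student_id is in that set.
Inner query → {4}

31 | 2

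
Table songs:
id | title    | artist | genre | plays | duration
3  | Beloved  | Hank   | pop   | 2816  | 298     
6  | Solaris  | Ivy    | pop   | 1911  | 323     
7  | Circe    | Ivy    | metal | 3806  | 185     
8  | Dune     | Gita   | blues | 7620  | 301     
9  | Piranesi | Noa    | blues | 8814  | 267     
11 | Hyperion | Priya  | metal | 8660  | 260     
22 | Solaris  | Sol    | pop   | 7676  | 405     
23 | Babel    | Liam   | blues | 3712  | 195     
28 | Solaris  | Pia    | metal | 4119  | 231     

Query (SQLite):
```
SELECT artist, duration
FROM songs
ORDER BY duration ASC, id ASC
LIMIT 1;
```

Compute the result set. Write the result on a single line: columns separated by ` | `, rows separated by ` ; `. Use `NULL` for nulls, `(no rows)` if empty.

Sort by duration asc, tiebreak id asc: (185, id=7), (195, id=23), (231, id=28), (260, id=11) …. Take first 1.

Ivy | 185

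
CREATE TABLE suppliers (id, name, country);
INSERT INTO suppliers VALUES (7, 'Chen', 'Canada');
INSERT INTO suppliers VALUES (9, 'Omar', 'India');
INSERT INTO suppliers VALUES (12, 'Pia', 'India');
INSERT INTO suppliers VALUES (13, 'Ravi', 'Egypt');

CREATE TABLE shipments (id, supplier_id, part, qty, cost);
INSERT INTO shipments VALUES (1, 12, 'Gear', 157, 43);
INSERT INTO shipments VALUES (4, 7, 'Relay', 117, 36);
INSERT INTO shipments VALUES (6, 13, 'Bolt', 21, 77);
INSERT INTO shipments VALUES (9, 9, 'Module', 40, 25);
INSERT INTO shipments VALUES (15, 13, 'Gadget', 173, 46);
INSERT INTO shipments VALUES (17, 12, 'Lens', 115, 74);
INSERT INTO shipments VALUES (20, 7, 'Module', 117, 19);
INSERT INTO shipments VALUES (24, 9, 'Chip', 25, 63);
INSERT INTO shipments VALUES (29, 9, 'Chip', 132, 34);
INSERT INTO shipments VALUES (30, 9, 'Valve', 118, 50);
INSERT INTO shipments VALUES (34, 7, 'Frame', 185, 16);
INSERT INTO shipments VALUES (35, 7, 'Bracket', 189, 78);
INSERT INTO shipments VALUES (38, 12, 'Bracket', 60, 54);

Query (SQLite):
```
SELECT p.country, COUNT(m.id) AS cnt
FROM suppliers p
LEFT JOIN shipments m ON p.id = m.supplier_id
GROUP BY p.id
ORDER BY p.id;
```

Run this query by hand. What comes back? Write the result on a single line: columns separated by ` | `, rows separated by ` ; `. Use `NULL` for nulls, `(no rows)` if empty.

LEFT JOIN keeps every suppliers row; unmatched ones get NULL for shipments columns.
Group by suppliers.id and compute COUNT(m.id). COUNT(col) of an all-NULL group is 0.
  7: ids {4, 20, 34, 35} → COUNT(m.id)=4
  9: ids {9, 24, 29, 30} → COUNT(m.id)=4
  12: ids {1, 17, 38} → COUNT(m.id)=3
  13: ids {6, 15} → COUNT(m.id)=2

Canada | 4 ; India | 4 ; India | 3 ; Egypt | 2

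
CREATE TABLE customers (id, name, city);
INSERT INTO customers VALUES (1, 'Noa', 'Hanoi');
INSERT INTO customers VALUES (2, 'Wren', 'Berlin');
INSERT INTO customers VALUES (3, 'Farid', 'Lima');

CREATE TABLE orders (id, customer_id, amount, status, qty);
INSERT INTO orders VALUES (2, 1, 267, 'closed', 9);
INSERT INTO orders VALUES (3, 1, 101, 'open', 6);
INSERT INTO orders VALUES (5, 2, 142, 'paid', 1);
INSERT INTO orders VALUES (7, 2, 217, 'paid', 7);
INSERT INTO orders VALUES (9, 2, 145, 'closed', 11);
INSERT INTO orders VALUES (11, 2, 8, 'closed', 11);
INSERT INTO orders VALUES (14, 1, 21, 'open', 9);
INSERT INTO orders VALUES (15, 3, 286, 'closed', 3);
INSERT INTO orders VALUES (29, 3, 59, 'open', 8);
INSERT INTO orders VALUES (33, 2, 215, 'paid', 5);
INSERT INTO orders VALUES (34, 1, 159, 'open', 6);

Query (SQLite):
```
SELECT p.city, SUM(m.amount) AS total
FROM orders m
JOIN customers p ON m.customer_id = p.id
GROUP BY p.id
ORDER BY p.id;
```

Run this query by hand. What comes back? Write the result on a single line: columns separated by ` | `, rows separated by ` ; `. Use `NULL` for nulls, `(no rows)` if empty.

Hanoi | 548 ; Berlin | 727 ; Lima | 345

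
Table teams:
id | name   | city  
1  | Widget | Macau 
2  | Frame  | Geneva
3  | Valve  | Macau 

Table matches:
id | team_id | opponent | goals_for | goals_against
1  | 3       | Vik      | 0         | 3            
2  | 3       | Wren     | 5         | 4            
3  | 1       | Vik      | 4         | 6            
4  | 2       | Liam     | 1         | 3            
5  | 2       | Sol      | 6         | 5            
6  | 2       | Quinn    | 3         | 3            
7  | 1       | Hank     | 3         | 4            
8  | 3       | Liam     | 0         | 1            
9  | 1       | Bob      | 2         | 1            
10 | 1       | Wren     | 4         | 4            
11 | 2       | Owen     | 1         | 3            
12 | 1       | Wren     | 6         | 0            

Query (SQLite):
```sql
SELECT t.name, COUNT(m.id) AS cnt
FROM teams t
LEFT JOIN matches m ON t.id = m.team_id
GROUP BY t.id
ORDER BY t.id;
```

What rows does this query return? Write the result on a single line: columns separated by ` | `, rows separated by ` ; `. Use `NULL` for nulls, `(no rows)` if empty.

LEFT JOIN keeps every teams row; unmatched ones get NULL for matches columns.
Group by teams.id and compute COUNT(m.id). COUNT(col) of an all-NULL group is 0.
  1: ids {3, 7, 9, 10, 12} → COUNT(m.id)=5
  2: ids {4, 5, 6, 11} → COUNT(m.id)=4
  3: ids {1, 2, 8} → COUNT(m.id)=3

Widget | 5 ; Frame | 4 ; Valve | 3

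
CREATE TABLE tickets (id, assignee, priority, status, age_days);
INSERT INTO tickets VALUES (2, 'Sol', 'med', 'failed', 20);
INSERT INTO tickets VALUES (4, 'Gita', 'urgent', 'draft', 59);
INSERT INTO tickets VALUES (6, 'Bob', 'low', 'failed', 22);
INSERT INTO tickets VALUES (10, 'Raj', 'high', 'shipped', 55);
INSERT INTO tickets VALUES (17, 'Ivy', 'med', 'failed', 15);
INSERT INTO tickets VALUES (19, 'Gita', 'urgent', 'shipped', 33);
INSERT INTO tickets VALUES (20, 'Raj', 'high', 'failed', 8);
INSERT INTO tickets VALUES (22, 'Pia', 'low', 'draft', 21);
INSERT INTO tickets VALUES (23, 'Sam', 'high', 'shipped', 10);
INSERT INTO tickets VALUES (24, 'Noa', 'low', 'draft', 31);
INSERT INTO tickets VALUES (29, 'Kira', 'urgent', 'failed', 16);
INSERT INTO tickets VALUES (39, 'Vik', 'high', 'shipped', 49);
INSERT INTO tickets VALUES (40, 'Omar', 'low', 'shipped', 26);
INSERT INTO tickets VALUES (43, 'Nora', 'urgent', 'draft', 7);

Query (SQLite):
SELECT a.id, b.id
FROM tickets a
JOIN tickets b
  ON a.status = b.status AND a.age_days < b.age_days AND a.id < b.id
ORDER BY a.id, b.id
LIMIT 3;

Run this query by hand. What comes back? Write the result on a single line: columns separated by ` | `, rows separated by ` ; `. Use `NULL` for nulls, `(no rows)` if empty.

Pairs (a,b) with same status, a.age_days < b.age_days, a.id < b.id.
status groups: draft:{4,22,24,43} failed:{2,6,17,20,29} shipped:{10,19,23,39,40}
Ordered by (a.id, b.id); first 3.

2 | 6 ; 17 | 29 ; 19 | 39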